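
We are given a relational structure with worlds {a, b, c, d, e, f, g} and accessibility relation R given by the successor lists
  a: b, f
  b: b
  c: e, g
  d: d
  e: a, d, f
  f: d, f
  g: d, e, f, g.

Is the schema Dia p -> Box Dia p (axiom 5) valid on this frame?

Axiom 5 corresponds to the accessibility relation being Euclidean.
Euclidean: no — a R b and a R f, but not b R f.

No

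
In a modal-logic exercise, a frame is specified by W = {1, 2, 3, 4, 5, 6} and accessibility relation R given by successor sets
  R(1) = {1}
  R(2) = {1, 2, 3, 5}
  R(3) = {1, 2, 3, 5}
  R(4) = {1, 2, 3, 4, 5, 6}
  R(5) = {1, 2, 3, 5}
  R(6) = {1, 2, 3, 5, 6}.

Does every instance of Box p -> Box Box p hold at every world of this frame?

Yes

By correspondence theory, 4 is valid on a frame iff R is transitive.
Transitive: yes — every two-step R-path is closed by a direct edge.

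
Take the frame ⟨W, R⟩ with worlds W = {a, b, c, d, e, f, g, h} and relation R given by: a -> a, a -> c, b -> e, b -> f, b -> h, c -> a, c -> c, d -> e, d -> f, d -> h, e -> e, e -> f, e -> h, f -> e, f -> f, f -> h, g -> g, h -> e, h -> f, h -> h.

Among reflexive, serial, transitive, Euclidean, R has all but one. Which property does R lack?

reflexive

Reflexive: no — b is not related to itself.
Serial: yes — every world has a successor (e.g. a R a).
Transitive: yes — every two-step R-path is closed by a direct edge.
Euclidean: yes — any two successors of a common world are R-related.
Only reflexive fails.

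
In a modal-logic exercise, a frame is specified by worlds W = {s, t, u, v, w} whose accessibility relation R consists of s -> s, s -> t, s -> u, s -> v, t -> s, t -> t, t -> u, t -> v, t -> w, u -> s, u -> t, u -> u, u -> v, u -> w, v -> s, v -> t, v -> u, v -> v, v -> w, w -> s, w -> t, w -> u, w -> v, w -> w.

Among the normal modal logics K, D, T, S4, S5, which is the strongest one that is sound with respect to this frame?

Serial (axiom D): yes — every world has a successor (e.g. s R s).
Reflexive (axiom T): yes — every world is R-related to itself.
Transitive (axiom 4): no — s R t and t R w, but not s R w.
Euclidean (axiom 5): no — t R s and t R w, but not s R w.
So F validates K, D, T; S4 would additionally require R to be transitive. The strongest is T.

T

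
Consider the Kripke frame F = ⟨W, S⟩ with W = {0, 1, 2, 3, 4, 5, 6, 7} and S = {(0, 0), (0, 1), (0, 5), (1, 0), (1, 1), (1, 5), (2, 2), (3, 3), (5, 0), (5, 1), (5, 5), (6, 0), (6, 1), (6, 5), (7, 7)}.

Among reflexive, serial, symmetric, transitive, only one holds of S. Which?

Reflexive: no — 4 is not related to itself.
Serial: no — 4 has no S-successor.
Symmetric: no — 6 S 0 but not 0 S 6.
Transitive: yes — every two-step S-path is closed by a direct edge.
Only transitive holds.

transitive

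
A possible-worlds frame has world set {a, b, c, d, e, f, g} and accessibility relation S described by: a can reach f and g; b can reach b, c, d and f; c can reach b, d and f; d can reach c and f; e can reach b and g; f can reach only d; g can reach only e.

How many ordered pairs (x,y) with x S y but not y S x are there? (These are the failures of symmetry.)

6

Enumerating: (a,f), (a,g), (b,d), (b,f), (c,f), (e,b).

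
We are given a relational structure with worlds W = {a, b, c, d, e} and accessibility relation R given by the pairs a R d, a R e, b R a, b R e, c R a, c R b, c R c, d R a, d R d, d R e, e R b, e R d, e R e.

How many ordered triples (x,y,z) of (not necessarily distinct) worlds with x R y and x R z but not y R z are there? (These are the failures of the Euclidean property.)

Enumerating: (b,a,a), (b,e,a), (c,a,a), (c,a,b), (c,a,c), (c,b,b), (c,b,c), (d,a,a), (d,e,a), (e,b,b), (e,b,d), (e,d,b).

12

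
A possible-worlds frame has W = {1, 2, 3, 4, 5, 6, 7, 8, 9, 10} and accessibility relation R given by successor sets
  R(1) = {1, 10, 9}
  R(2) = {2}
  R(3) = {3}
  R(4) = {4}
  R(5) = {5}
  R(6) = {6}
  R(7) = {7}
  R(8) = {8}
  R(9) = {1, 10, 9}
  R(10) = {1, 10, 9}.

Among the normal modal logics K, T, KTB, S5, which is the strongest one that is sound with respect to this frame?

Reflexive (axiom T): yes — every world is R-related to itself.
Symmetric (axiom B): yes — every pair in R has its reverse in R.
Euclidean (axiom 5): yes — any two successors of a common world are R-related.
So F validates K, T, KTB, S5. The strongest is S5.

S5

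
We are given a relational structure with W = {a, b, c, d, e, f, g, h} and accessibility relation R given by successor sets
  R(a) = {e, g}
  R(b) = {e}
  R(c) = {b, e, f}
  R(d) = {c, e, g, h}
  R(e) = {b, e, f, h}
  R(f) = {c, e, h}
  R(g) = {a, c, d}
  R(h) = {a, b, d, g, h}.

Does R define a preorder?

No

Reflexive: no — a is not related to itself.
Transitive: no — a R e and e R b, but not a R b.
So R is not a preorder.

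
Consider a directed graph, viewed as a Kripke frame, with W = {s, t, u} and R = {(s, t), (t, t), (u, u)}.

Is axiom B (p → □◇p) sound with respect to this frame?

By correspondence theory, B is valid on a frame iff R is symmetric.
Symmetric: no — s R t but not t R s.

No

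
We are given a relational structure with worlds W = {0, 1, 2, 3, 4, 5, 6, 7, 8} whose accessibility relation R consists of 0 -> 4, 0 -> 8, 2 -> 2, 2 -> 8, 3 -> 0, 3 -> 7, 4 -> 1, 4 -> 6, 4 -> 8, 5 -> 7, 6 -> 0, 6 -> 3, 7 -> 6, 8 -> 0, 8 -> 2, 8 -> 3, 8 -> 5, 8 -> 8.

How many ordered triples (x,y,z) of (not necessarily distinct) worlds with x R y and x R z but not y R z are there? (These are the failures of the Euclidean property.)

Enumerating: (0,4,4), (0,8,4), (3,0,0), (3,0,7), (3,7,0), (3,7,7), (4,1,1), (4,1,6), (4,1,8), (4,6,1), (4,6,6), (4,6,8), … and 23 more.
Total: 35.

35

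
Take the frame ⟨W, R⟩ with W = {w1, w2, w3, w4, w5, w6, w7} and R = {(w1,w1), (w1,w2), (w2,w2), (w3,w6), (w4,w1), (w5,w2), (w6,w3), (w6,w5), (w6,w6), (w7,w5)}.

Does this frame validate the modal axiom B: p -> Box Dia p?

By correspondence theory, B is valid on a frame iff R is symmetric.
Symmetric: no — w1 R w2 but not w2 R w1.

No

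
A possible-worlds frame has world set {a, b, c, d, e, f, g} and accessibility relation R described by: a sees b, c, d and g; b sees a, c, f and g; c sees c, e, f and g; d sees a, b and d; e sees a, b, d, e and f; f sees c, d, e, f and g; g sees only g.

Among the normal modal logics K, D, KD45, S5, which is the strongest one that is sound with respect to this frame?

D

Serial (axiom D): yes — every world has a successor (e.g. a R b).
Euclidean (axiom 5): no — a R b and a R d, but not b R d.
Transitive (axiom 4): no — a R b and b R f, but not a R f.
Reflexive (axiom T): no — a is not related to itself.
So F validates K, D; KD45 would additionally require R to be Euclidean and transitive. The strongest is D.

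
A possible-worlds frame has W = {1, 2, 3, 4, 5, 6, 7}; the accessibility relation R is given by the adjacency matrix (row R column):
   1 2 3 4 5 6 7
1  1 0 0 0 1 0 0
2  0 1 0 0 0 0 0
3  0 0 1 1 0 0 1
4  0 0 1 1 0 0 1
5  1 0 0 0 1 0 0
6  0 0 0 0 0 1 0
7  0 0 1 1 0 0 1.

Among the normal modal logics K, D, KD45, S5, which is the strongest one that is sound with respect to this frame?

Serial (axiom D): yes — every world has a successor (e.g. 1 R 1).
Euclidean (axiom 5): yes — any two successors of a common world are R-related.
Transitive (axiom 4): yes — every two-step R-path is closed by a direct edge.
Reflexive (axiom T): yes — every world is R-related to itself.
So F validates K, D, KD45, S5. The strongest is S5.

S5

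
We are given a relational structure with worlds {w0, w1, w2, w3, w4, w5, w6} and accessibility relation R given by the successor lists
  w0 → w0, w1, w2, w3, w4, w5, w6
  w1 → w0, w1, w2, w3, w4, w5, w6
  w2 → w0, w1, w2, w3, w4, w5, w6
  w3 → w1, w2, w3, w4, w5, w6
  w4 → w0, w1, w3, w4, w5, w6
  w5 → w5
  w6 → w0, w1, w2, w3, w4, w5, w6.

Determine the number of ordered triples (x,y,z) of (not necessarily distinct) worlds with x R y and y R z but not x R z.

Enumerating: (w3,w1,w0), (w3,w2,w0), (w3,w4,w0), (w3,w6,w0), (w4,w0,w2), (w4,w1,w2), (w4,w3,w2), (w4,w6,w2).

8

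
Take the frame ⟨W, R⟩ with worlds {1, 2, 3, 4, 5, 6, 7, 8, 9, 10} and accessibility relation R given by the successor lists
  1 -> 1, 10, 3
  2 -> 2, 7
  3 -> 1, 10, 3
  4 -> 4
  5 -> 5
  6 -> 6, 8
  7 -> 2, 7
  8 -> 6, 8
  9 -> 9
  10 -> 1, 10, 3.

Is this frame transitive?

Yes

Transitive: yes — every two-step R-path is closed by a direct edge.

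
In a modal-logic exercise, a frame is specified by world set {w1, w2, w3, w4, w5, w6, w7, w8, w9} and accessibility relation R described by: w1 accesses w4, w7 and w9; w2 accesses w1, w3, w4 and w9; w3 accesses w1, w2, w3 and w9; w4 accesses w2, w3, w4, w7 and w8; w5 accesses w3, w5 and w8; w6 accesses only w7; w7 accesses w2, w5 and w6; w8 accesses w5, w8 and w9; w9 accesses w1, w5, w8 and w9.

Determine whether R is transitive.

No

Transitive: no — w1 R w4 and w4 R w2, but not w1 R w2.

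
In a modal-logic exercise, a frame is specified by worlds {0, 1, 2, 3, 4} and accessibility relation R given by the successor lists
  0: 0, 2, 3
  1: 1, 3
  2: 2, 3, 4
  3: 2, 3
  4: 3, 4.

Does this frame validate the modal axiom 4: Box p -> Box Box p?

No

Axiom 4 corresponds to the accessibility relation being transitive.
Transitive: no — 0 R 2 and 2 R 4, but not 0 R 4.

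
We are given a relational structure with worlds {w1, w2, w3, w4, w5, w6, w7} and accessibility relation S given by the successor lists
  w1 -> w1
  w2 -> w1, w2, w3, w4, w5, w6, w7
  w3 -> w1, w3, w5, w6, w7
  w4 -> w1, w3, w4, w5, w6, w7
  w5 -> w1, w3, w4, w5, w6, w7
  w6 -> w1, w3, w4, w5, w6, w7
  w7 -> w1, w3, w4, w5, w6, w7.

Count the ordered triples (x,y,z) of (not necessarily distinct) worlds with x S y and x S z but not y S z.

40

Enumerating: (w2,w1,w2), (w2,w1,w3), (w2,w1,w4), (w2,w1,w5), (w2,w1,w6), (w2,w1,w7), (w2,w3,w2), (w2,w3,w4), (w2,w4,w2), (w2,w5,w2), (w2,w6,w2), (w2,w7,w2), … and 28 more.
Total: 40.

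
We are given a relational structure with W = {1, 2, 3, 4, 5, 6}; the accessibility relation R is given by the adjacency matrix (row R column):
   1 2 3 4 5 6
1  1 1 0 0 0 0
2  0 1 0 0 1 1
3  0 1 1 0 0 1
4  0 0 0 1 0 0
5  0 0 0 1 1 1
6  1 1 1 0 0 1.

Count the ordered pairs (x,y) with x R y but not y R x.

6

Enumerating: (1,2), (2,5), (3,2), (5,4), (5,6), (6,1).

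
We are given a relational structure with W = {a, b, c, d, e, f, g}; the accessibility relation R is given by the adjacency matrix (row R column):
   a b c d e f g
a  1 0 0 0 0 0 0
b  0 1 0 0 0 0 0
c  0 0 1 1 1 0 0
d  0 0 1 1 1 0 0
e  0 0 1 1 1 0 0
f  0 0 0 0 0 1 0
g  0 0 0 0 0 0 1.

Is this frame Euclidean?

Euclidean: yes — any two successors of a common world are R-related.

Yes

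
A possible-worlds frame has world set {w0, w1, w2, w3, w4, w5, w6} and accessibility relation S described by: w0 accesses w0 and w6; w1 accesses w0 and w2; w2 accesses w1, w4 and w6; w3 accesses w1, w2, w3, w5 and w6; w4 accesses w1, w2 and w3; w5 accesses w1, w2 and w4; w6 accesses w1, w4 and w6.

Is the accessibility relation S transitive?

No

Transitive: no — w0 S w6 and w6 S w1, but not w0 S w1.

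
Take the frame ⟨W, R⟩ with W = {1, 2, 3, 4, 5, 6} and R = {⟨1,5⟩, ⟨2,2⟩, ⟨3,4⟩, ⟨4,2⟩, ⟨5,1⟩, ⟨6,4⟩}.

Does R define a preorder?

Reflexive: no — 1 is not related to itself.
Transitive: no — 3 R 4 and 4 R 2, but not 3 R 2.
So R is not a preorder.

No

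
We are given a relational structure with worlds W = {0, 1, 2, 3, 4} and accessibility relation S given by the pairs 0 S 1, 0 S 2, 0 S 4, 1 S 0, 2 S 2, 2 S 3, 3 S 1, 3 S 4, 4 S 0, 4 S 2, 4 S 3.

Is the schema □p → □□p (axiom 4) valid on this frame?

By correspondence theory, 4 is valid on a frame iff S is transitive.
Transitive: no — 0 S 2 and 2 S 3, but not 0 S 3.

No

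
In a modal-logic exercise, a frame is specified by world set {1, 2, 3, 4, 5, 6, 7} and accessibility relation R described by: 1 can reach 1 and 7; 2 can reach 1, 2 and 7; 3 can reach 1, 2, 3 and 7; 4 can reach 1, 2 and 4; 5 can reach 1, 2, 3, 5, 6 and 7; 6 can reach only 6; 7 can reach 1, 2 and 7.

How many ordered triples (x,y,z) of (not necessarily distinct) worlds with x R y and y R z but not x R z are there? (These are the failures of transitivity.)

Enumerating: (1,7,2), (4,1,7), (4,2,7).

3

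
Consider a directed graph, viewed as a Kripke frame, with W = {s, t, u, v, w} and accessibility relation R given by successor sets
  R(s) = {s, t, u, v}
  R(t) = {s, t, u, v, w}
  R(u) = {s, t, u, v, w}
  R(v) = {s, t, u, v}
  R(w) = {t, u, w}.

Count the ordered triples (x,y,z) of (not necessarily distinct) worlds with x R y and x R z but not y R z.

8

Enumerating: (t,s,w), (t,v,w), (t,w,s), (t,w,v), (u,s,w), (u,v,w), (u,w,s), (u,w,v).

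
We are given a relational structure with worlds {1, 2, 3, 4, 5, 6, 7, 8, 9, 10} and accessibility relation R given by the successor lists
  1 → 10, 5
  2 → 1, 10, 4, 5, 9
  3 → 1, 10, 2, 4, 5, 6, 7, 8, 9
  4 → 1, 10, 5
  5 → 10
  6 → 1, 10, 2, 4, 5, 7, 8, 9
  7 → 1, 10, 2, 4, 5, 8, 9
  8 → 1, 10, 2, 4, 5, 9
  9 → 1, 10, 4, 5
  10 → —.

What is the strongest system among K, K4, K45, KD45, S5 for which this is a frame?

Transitive (axiom 4): yes — every two-step R-path is closed by a direct edge.
Euclidean (axiom 5): no — 1 R 10 and 1 R 5, but not 10 R 5.
Serial (axiom D): no — 10 has no R-successor.
Reflexive (axiom T): no — 1 is not related to itself.
So F validates K, K4; K45 would additionally require R to be Euclidean. The strongest is K4.

K4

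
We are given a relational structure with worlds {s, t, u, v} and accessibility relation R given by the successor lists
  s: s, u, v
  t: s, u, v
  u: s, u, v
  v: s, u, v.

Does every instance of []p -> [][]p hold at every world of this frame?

Yes

The schema 4 characterises exactly the transitive frames.
Transitive: yes — every two-step R-path is closed by a direct edge.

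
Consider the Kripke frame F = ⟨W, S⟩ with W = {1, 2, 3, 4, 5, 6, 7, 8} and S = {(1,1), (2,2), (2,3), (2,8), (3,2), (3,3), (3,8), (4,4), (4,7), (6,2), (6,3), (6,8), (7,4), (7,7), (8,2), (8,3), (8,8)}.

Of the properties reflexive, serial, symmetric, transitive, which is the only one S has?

Reflexive: no — 5 is not related to itself.
Serial: no — 5 has no S-successor.
Symmetric: no — 6 S 2 but not 2 S 6.
Transitive: yes — every two-step S-path is closed by a direct edge.
Only transitive holds.

transitive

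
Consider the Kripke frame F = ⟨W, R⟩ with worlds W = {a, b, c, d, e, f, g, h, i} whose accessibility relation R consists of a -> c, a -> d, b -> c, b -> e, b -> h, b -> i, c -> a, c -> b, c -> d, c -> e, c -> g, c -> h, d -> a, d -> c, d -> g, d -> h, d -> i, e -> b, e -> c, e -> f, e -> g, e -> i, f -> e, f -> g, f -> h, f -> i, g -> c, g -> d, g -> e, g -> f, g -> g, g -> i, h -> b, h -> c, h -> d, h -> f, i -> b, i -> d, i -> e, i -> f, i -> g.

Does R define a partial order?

Reflexive: no — a is not related to itself.
Transitive: no — a R c and c R b, but not a R b.
Antisymmetric: no — a R c and c R a with a ≠ c.
So R is not a partial order.

No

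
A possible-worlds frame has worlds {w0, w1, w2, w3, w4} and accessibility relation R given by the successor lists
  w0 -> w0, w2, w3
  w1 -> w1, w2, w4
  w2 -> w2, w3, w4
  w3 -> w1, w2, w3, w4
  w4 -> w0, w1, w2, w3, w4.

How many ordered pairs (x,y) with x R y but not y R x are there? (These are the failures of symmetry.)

Enumerating: (w0,w2), (w0,w3), (w1,w2), (w3,w1), (w4,w0).

5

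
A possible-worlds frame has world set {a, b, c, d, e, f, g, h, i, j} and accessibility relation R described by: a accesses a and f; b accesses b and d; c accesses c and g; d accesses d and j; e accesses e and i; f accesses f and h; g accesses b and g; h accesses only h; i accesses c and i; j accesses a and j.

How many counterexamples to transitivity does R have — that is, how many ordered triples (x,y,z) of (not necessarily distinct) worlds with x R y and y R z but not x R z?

8

Enumerating: (a,f,h), (b,d,j), (c,g,b), (d,j,a), (e,i,c), (g,b,d), (i,c,g), (j,a,f).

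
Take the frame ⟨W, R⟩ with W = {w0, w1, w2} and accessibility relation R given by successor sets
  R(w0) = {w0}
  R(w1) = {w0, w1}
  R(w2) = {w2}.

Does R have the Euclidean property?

Euclidean: no — w1 R w0 and w1 R w1, but not w0 R w1.

No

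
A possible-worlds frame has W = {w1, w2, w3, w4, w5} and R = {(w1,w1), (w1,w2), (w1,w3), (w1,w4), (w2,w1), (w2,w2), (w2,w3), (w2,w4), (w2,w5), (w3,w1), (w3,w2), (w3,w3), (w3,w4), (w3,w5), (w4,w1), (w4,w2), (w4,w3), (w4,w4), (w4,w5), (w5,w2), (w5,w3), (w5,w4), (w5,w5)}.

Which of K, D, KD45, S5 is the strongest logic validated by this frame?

D

Serial (axiom D): yes — every world has a successor (e.g. w1 R w1).
Euclidean (axiom 5): no — w2 R w1 and w2 R w5, but not w1 R w5.
Transitive (axiom 4): no — w1 R w2 and w2 R w5, but not w1 R w5.
Reflexive (axiom T): yes — every world is R-related to itself.
So F validates K, D; KD45 would additionally require R to be Euclidean and transitive. The strongest is D.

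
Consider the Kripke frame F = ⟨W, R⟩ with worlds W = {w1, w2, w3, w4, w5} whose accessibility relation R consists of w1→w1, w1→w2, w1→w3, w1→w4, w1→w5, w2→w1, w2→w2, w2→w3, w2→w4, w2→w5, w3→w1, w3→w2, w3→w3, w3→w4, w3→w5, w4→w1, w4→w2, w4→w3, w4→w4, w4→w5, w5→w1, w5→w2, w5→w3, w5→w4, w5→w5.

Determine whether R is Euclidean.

Euclidean: yes — any two successors of a common world are R-related.

Yes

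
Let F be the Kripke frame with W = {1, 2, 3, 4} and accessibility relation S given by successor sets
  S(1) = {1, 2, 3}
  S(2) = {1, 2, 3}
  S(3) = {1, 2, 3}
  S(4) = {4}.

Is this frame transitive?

Transitive: yes — every two-step S-path is closed by a direct edge.

Yes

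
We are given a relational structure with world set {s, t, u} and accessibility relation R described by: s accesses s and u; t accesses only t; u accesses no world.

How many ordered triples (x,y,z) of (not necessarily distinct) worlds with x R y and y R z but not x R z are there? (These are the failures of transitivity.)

R is transitive; there are no such tuples.

0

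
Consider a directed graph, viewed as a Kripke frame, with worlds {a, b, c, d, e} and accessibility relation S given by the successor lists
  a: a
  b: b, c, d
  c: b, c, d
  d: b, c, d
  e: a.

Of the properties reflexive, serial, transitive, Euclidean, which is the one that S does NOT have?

reflexive

Reflexive: no — e is not related to itself.
Serial: yes — every world has a successor (e.g. a S a).
Transitive: yes — every two-step S-path is closed by a direct edge.
Euclidean: yes — any two successors of a common world are S-related.
Only reflexive fails.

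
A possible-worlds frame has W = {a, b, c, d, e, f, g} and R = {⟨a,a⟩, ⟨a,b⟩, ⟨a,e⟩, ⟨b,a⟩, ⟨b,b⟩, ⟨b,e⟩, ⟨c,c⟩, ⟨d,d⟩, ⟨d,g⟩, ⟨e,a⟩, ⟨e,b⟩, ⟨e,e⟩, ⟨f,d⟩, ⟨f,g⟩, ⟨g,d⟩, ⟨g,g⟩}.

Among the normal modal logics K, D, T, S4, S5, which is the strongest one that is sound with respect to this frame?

D

Serial (axiom D): yes — every world has a successor (e.g. a R a).
Reflexive (axiom T): no — f is not related to itself.
Transitive (axiom 4): yes — every two-step R-path is closed by a direct edge.
Euclidean (axiom 5): yes — any two successors of a common world are R-related.
So F validates K, D; T would additionally require R to be reflexive. The strongest is D.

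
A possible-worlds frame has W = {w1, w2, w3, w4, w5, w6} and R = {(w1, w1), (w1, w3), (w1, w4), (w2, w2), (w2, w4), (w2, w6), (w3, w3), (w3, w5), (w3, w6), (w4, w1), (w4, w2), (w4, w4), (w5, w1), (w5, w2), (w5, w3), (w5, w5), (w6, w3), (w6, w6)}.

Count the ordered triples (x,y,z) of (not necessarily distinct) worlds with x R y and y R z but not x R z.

14

Enumerating: (w1,w3,w5), (w1,w3,w6), (w1,w4,w2), (w2,w4,w1), (w2,w6,w3), (w3,w5,w1), (w3,w5,w2), (w4,w1,w3), (w4,w2,w6), (w5,w1,w4), (w5,w2,w4), (w5,w2,w6), (w5,w3,w6), (w6,w3,w5).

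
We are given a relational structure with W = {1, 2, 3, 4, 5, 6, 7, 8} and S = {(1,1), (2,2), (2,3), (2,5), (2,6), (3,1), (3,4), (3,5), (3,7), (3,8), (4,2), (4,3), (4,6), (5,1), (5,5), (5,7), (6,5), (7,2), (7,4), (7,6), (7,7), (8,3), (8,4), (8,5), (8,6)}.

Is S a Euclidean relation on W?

No

Euclidean: no — 2 S 3 and 2 S 6, but not 3 S 6.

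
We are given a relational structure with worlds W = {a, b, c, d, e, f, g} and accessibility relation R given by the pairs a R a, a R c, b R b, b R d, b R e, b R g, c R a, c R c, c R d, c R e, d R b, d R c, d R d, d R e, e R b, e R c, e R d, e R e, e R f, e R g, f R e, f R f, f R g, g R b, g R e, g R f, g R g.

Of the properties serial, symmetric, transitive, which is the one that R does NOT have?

transitive

Serial: yes — every world has a successor (e.g. a R a).
Symmetric: yes — every pair in R has its reverse in R.
Transitive: no — a R c and c R d, but not a R d.
Only transitive fails.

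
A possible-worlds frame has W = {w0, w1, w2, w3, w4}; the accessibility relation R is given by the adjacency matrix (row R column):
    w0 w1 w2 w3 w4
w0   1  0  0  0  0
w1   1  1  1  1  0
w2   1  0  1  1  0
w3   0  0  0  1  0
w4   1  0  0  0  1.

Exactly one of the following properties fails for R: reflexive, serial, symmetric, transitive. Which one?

symmetric

Reflexive: yes — every world is R-related to itself.
Serial: yes — every world has a successor (e.g. w0 R w0).
Symmetric: no — w1 R w0 but not w0 R w1.
Transitive: yes — every two-step R-path is closed by a direct edge.
Only symmetric fails.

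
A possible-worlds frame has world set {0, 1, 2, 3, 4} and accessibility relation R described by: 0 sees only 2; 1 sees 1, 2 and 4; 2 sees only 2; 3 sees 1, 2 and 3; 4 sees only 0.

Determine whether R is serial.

Serial: yes — every world has a successor (e.g. 0 R 2).

Yes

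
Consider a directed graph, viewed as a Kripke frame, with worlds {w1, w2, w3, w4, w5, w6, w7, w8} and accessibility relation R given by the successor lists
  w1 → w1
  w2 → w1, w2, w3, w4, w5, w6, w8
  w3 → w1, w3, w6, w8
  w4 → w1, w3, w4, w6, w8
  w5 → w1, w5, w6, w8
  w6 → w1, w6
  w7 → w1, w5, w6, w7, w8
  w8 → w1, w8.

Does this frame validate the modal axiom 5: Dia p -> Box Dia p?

By correspondence theory, 5 is valid on a frame iff R is Euclidean.
Euclidean: no — w2 R w1 and w2 R w3, but not w1 R w3.

No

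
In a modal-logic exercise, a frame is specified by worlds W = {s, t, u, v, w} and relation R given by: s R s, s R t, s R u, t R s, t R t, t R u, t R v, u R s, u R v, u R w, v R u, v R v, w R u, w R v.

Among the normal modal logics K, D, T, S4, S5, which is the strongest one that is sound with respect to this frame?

D

Serial (axiom D): yes — every world has a successor (e.g. s R s).
Reflexive (axiom T): no — u is not related to itself.
Transitive (axiom 4): no — s R t and t R v, but not s R v.
Euclidean (axiom 5): no — s R u and s R t, but not u R t.
So F validates K, D; T would additionally require R to be reflexive. The strongest is D.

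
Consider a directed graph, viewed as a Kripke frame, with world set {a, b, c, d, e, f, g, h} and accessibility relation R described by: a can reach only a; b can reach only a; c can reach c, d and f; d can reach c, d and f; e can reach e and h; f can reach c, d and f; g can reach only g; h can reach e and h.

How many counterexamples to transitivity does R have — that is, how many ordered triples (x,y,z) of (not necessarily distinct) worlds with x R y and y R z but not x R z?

R is transitive; there are no such tuples.

0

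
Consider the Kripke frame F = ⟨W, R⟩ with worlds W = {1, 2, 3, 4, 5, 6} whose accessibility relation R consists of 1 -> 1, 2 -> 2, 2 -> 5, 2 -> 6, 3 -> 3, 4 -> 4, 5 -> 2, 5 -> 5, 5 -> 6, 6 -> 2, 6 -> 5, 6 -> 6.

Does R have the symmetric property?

Yes

Symmetric: yes — every pair in R has its reverse in R.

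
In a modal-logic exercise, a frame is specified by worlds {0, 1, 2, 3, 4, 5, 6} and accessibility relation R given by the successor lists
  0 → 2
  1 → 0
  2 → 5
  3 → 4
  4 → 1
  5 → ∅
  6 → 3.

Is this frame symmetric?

Symmetric: no — 0 R 2 but not 2 R 0.

No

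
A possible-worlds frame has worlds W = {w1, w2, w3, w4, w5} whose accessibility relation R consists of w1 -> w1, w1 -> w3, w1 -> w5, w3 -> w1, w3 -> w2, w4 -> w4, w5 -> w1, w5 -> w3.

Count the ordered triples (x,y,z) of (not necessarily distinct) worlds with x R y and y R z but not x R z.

5

Enumerating: (w1,w3,w2), (w3,w1,w3), (w3,w1,w5), (w5,w1,w5), (w5,w3,w2).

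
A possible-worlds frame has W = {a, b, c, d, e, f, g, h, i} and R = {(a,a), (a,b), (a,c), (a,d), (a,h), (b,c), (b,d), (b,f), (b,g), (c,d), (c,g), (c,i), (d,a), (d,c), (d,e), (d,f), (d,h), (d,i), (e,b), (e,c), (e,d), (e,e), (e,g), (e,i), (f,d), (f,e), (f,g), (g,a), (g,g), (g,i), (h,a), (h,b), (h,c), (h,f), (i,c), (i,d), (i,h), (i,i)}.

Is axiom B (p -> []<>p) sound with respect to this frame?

No

The schema B characterises exactly the symmetric frames.
Symmetric: no — a R b but not b R a.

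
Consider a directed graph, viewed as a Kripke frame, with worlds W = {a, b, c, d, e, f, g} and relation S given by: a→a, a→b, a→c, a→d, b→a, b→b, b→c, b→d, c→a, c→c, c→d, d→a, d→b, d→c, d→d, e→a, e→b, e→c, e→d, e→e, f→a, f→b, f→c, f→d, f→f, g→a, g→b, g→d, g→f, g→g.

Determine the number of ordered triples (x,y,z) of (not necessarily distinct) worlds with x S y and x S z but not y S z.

Enumerating: (a,c,b), (b,c,b), (d,c,b), (e,a,e), (e,b,e), (e,c,b), (e,c,e), (e,d,e), (f,a,f), (f,b,f), (f,c,b), (f,c,f), … and 8 more.
Total: 20.

20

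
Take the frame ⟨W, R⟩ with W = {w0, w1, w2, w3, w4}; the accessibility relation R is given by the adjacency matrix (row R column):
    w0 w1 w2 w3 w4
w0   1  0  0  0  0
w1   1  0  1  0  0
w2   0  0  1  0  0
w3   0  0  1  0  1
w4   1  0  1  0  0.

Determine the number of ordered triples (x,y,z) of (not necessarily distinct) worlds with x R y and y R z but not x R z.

Enumerating: (w3,w4,w0).

1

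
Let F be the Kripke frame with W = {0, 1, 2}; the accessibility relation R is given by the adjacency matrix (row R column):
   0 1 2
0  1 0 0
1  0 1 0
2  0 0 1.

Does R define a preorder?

Reflexive: yes — every world is R-related to itself.
Transitive: yes — every two-step R-path is closed by a direct edge.
So R is a preorder.

Yes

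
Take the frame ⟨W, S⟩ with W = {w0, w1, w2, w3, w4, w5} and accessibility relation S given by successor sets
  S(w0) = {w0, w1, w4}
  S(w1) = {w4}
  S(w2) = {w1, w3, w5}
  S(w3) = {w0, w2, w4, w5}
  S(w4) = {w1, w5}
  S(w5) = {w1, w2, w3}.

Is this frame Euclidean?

No

Euclidean: no — w2 S w1 and w2 S w3, but not w1 S w3.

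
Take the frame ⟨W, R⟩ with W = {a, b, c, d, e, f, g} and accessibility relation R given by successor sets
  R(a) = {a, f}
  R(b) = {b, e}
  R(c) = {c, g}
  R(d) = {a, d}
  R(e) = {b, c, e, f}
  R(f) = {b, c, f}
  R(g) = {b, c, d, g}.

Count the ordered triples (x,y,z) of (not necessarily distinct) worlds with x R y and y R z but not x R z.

12

Enumerating: (a,f,b), (a,f,c), (b,e,c), (b,e,f), (c,g,b), (c,g,d), (d,a,f), (e,c,g), (f,b,e), (f,c,g), (g,b,e), (g,d,a).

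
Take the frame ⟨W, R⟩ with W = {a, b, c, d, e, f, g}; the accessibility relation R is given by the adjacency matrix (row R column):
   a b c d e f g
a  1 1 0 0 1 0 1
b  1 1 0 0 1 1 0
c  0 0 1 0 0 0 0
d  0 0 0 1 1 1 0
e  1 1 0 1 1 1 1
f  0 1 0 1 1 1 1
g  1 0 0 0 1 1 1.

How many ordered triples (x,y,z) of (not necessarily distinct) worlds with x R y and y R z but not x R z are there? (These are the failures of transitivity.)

Enumerating: (a,b,f), (a,e,d), (a,e,f), (a,g,f), (b,a,g), (b,e,d), (b,e,g), (b,f,d), (b,f,g), (d,e,a), (d,e,b), (d,e,g), … and 10 more.
Total: 22.

22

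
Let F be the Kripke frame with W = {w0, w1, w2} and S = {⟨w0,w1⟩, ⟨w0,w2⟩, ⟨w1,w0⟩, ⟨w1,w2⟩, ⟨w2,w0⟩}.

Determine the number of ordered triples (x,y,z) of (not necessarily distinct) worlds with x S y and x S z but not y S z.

6

Enumerating: (w0,w1,w1), (w0,w2,w1), (w0,w2,w2), (w1,w0,w0), (w1,w2,w2), (w2,w0,w0).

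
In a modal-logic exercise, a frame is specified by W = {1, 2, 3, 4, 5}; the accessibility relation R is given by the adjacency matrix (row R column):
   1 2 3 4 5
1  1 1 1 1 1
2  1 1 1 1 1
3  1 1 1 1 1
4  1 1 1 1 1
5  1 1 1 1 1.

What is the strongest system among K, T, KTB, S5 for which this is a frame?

S5

Reflexive (axiom T): yes — every world is R-related to itself.
Symmetric (axiom B): yes — every pair in R has its reverse in R.
Euclidean (axiom 5): yes — any two successors of a common world are R-related.
So F validates K, T, KTB, S5. The strongest is S5.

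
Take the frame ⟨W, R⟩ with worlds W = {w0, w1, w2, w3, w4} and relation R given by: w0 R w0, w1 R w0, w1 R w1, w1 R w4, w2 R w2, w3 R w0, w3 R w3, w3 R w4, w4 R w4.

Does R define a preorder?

Yes

Reflexive: yes — every world is R-related to itself.
Transitive: yes — every two-step R-path is closed by a direct edge.
So R is a preorder.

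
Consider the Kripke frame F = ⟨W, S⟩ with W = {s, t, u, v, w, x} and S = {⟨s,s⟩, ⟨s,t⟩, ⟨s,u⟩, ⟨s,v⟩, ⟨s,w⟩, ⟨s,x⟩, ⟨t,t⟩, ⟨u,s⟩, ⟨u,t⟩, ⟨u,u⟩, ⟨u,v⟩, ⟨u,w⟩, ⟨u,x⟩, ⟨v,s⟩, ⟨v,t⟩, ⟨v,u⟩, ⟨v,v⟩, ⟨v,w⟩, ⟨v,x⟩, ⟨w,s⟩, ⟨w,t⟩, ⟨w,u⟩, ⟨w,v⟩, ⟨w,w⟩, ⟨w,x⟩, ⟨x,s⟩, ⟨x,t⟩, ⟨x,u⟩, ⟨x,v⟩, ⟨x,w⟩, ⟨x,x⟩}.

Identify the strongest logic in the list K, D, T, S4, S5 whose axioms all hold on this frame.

S4

Serial (axiom D): yes — every world has a successor (e.g. s S s).
Reflexive (axiom T): yes — every world is S-related to itself.
Transitive (axiom 4): yes — every two-step S-path is closed by a direct edge.
Euclidean (axiom 5): no — s S t and s S u, but not t S u.
So F validates K, D, T, S4; S5 would additionally require S to be Euclidean. The strongest is S4.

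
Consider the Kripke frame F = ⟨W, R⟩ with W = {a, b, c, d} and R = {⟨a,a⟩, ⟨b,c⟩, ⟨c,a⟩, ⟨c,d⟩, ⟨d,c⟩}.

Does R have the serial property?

Yes

Serial: yes — every world has a successor (e.g. a R a).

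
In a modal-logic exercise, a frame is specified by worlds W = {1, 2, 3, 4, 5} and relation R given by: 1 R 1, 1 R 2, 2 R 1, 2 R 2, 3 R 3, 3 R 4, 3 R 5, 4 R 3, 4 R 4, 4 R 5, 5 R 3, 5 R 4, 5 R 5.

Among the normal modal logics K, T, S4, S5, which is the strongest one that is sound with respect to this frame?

S5

Reflexive (axiom T): yes — every world is R-related to itself.
Transitive (axiom 4): yes — every two-step R-path is closed by a direct edge.
Euclidean (axiom 5): yes — any two successors of a common world are R-related.
So F validates K, T, S4, S5. The strongest is S5.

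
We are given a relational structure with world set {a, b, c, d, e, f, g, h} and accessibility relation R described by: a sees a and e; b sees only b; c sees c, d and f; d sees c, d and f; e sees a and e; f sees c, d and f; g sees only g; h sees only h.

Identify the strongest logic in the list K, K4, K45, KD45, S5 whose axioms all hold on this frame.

Transitive (axiom 4): yes — every two-step R-path is closed by a direct edge.
Euclidean (axiom 5): yes — any two successors of a common world are R-related.
Serial (axiom D): yes — every world has a successor (e.g. a R a).
Reflexive (axiom T): yes — every world is R-related to itself.
So F validates K, K4, K45, KD45, S5. The strongest is S5.

S5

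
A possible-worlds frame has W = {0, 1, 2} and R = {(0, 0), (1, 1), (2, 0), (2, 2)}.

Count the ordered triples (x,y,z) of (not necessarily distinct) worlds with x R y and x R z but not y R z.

Enumerating: (2,0,2).

1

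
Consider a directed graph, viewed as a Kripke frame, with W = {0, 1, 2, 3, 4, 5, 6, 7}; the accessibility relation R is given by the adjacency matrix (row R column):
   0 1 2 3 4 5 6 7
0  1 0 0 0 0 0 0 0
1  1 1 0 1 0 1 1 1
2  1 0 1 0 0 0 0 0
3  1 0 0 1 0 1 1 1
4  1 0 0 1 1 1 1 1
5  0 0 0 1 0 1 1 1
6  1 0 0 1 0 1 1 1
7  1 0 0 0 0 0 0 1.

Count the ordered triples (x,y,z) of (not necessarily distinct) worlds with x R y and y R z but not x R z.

Enumerating: (5,3,0), (5,6,0), (5,7,0).

3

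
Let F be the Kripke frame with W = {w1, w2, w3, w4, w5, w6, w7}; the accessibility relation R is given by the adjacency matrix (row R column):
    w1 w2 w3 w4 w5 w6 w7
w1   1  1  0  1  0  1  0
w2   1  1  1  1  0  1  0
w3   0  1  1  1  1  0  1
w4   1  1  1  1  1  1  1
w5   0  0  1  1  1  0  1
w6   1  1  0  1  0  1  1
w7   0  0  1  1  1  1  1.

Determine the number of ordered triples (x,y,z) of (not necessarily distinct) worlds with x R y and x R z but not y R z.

Enumerating: (w2,w1,w3), (w2,w3,w1), (w2,w3,w6), (w2,w6,w3), (w3,w2,w5), (w3,w2,w7), (w3,w5,w2), (w3,w7,w2), (w4,w1,w3), (w4,w1,w5), (w4,w1,w7), (w4,w2,w5), … and 18 more.
Total: 30.

30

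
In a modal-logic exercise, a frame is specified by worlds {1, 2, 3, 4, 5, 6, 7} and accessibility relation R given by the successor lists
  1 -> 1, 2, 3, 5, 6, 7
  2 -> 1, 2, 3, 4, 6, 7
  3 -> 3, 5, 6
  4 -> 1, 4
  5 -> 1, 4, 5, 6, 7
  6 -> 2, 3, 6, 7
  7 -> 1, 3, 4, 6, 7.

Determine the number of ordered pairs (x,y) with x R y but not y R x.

Enumerating: (1,3), (1,6), (2,3), (2,4), (2,7), (3,5), (4,1), (5,4), (5,6), (5,7), (7,3), (7,4).

12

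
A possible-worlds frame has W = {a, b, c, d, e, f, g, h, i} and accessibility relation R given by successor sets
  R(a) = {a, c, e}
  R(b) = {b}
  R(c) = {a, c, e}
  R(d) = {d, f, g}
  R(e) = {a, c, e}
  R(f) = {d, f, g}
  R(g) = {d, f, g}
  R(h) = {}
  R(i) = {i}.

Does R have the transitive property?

Yes

Transitive: yes — every two-step R-path is closed by a direct edge.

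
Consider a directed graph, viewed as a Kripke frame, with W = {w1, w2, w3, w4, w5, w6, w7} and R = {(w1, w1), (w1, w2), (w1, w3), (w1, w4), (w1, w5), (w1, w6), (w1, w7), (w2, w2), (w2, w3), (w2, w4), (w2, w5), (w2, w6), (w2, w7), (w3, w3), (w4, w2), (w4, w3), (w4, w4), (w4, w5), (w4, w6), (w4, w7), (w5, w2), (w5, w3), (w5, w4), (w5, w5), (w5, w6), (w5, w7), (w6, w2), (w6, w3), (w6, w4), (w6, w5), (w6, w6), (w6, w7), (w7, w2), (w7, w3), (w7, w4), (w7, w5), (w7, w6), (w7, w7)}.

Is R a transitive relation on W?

Transitive: yes — every two-step R-path is closed by a direct edge.

Yes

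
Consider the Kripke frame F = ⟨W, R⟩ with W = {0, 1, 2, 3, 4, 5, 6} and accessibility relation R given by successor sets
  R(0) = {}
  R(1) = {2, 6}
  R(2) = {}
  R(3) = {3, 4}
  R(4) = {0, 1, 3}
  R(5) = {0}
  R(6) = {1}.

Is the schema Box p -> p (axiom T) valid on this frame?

By correspondence theory, T is valid on a frame iff R is reflexive.
Reflexive: no — 0 is not related to itself.

No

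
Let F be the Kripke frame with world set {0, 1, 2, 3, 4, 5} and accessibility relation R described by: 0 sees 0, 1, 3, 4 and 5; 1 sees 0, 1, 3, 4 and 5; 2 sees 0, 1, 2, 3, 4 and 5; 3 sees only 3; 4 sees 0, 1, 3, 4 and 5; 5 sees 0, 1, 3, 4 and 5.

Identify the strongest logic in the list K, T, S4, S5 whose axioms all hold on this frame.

Reflexive (axiom T): yes — every world is R-related to itself.
Transitive (axiom 4): yes — every two-step R-path is closed by a direct edge.
Euclidean (axiom 5): no — 0 R 3 and 0 R 1, but not 3 R 1.
So F validates K, T, S4; S5 would additionally require R to be Euclidean. The strongest is S4.

S4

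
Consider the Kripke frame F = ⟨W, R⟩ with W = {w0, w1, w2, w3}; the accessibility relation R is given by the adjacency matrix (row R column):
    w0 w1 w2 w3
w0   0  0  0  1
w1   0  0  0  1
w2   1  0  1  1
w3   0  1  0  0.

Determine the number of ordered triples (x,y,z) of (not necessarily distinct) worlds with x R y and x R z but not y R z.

Enumerating: (w0,w3,w3), (w1,w3,w3), (w2,w0,w0), (w2,w0,w2), (w2,w3,w0), (w2,w3,w2), (w2,w3,w3), (w3,w1,w1).

8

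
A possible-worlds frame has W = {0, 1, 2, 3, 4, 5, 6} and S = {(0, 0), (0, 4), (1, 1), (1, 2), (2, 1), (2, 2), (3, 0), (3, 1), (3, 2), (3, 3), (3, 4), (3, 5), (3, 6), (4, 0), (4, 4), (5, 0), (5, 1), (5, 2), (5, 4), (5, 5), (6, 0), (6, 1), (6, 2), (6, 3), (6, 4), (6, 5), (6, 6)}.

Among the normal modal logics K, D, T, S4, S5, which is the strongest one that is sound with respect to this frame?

Serial (axiom D): yes — every world has a successor (e.g. 0 S 0).
Reflexive (axiom T): yes — every world is S-related to itself.
Transitive (axiom 4): yes — every two-step S-path is closed by a direct edge.
Euclidean (axiom 5): no — 3 S 0 and 3 S 1, but not 0 S 1.
So F validates K, D, T, S4; S5 would additionally require S to be Euclidean. The strongest is S4.

S4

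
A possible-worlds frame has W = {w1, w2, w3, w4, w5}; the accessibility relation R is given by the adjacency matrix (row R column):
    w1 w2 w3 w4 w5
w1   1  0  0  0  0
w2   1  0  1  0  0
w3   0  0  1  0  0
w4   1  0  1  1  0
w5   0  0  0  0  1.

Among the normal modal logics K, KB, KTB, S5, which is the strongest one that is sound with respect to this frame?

Symmetric (axiom B): no — w2 R w1 but not w1 R w2.
Reflexive (axiom T): no — w2 is not related to itself.
Euclidean (axiom 5): no — w2 R w1 and w2 R w3, but not w1 R w3.
So F validates K; KB would additionally require R to be symmetric. The strongest is K.

K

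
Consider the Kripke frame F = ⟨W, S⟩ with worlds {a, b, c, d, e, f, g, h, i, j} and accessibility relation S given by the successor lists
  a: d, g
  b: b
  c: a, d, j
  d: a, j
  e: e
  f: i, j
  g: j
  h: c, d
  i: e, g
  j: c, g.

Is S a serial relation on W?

Serial: yes — every world has a successor (e.g. a S d).

Yes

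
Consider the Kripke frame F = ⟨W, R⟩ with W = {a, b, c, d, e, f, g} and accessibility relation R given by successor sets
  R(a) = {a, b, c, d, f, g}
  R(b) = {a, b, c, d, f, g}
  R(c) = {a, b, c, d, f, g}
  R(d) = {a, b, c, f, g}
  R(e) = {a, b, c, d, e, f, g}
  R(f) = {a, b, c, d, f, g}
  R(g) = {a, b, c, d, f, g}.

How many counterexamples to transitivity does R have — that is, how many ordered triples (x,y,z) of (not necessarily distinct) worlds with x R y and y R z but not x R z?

5

Enumerating: (d,a,d), (d,b,d), (d,c,d), (d,f,d), (d,g,d).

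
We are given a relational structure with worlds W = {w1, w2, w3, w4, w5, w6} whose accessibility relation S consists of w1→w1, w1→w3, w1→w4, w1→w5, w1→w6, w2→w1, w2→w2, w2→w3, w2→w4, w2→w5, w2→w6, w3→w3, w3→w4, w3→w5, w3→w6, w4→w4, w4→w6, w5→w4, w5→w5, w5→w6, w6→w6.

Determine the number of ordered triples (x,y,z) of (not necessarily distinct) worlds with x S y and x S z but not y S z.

Enumerating: (w1,w3,w1), (w1,w4,w1), (w1,w4,w3), (w1,w4,w5), (w1,w5,w1), (w1,w5,w3), (w1,w6,w1), (w1,w6,w3), (w1,w6,w4), (w1,w6,w5), (w2,w1,w2), (w2,w3,w1), … and 23 more.
Total: 35.

35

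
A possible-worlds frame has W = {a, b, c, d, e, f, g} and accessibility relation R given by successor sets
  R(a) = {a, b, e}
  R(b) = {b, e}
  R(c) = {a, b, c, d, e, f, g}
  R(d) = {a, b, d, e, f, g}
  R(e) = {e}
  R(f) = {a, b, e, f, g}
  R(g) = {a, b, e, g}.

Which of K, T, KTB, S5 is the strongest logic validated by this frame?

Reflexive (axiom T): yes — every world is R-related to itself.
Symmetric (axiom B): no — a R b but not b R a.
Euclidean (axiom 5): no — a R e and a R b, but not e R b.
So F validates K, T; KTB would additionally require R to be symmetric. The strongest is T.

T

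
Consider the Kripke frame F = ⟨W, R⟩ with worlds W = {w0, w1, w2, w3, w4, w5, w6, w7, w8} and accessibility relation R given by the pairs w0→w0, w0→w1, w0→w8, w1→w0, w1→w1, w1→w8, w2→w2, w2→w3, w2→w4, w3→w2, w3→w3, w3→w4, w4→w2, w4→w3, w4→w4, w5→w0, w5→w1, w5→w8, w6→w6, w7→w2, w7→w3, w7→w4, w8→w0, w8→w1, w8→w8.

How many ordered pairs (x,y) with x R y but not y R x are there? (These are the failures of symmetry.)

Enumerating: (w5,w0), (w5,w1), (w5,w8), (w7,w2), (w7,w3), (w7,w4).

6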